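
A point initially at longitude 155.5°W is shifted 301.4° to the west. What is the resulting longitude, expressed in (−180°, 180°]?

96.9°W

Start at -155.5°; shift −301.4° → -456.9°.
-456.9° lies outside (−180°, 180°]; add 360° → -96.9°.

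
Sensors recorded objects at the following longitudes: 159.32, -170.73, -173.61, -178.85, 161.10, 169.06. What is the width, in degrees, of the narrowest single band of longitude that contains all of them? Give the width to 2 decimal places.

Sort the longitudes: -178.85°, -173.61°, -170.73°, +159.32°, +161.10°, +169.06°.
Eastward gaps between consecutive values (wrapping around): 5.24°, 2.88°, 330.05°, 1.78°, 7.96°, 12.09°.
Largest gap = 330.05° ⇒ minimal covering band is its complement: 360° − 330.05° = 29.95°.
Band runs from +159.32° eastward to -170.73°, crossing the antimeridian.

29.95°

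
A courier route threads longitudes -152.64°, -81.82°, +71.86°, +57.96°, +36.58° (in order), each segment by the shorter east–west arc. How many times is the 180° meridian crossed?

Leg 1: -152.64° → -81.82°, shortest Δλ = 70.82° (east) — does not cross 180°.
Leg 2: -81.82° → +71.86°, shortest Δλ = 153.68° (east) — does not cross 180°.
Leg 3: +71.86° → +57.96°, shortest Δλ = -13.9° (west) — does not cross 180°.
Leg 4: +57.96° → +36.58°, shortest Δλ = -21.38° (west) — does not cross 180°.
Total crossings: 0.

0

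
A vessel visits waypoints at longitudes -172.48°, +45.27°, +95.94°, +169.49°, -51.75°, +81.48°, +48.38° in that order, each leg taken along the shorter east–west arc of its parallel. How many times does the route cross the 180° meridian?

2

Leg 1: -172.48° → +45.27°, shortest Δλ = -142.25° (west) — crosses 180°.
Leg 2: +45.27° → +95.94°, shortest Δλ = 50.67° (east) — does not cross 180°.
Leg 3: +95.94° → +169.49°, shortest Δλ = 73.55° (east) — does not cross 180°.
Leg 4: +169.49° → -51.75°, shortest Δλ = 138.76° (east) — crosses 180°.
Leg 5: -51.75° → +81.48°, shortest Δλ = 133.23° (east) — does not cross 180°.
Leg 6: +81.48° → +48.38°, shortest Δλ = -33.1° (west) — does not cross 180°.
Total crossings: 2.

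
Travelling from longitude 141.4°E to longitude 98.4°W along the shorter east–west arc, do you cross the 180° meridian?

Naïve |-98.4 − 141.4| = 239.8° > 180°, so the shorter arc goes the other way round — across 180°.
Signed shortest Δλ = ((-98.4 − 141.4 + 180) mod 360) − 180 = 120.2°.
Going east by 120.2° from +141.4° passes through 180° before reaching -98.4°.

Yes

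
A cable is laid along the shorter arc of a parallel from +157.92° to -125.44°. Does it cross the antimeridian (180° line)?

Yes

Naïve |-125.44 − 157.92| = 283.36° > 180°, so the shorter arc goes the other way round — across 180°.
Signed shortest Δλ = ((-125.44 − 157.92 + 180) mod 360) − 180 = 76.64°.
Going east by 76.64° from +157.92° passes through 180° before reaching -125.44°.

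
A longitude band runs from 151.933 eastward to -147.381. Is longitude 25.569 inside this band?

Band width going east from +151.933° to -147.381°: ((-147.381 − 151.933) mod 360) = 60.686°.
Offset of +25.569° east of the west edge: ((25.569 − 151.933) mod 360) = 233.636°.
233.636° > 60.686° ⇒ outside.

No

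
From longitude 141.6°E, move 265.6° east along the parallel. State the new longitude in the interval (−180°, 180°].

47.2°E

Start at +141.6°; shift +265.6° → +407.2°.
+407.2° lies outside (−180°, 180°]; subtract 360° → +47.2°.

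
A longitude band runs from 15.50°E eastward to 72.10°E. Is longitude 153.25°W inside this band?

Band width going east from +15.50° to +72.10°: ((72.10 − 15.50) mod 360) = 56.60°.
Offset of -153.25° east of the west edge: ((-153.25 − 15.50) mod 360) = 191.25°.
191.25° > 56.60° ⇒ outside.

No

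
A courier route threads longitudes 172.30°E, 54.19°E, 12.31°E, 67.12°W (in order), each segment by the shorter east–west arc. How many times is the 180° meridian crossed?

Leg 1: +172.30° → +54.19°, shortest Δλ = -118.11° (west) — does not cross 180°.
Leg 2: +54.19° → +12.31°, shortest Δλ = -41.88° (west) — does not cross 180°.
Leg 3: +12.31° → -67.12°, shortest Δλ = -79.43° (west) — does not cross 180°.
Total crossings: 0.

0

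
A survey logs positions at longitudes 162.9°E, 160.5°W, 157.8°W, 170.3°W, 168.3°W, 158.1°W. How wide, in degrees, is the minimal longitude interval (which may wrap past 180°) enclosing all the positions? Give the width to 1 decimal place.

Sort the longitudes: -170.3°, -168.3°, -160.5°, -158.1°, -157.8°, +162.9°.
Eastward gaps between consecutive values (wrapping around): 2.0°, 7.8°, 2.4°, 0.3°, 320.7°, 26.8°.
Largest gap = 320.7° ⇒ minimal covering band is its complement: 360° − 320.7° = 39.3°.
Band runs from +162.9° eastward to -157.8°, crossing the antimeridian.

39.3°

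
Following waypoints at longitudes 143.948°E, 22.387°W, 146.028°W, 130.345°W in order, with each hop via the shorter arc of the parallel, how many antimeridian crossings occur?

Leg 1: +143.948° → -22.387°, shortest Δλ = -166.335° (west) — does not cross 180°.
Leg 2: -22.387° → -146.028°, shortest Δλ = -123.641° (west) — does not cross 180°.
Leg 3: -146.028° → -130.345°, shortest Δλ = 15.683° (east) — does not cross 180°.
Total crossings: 0.

0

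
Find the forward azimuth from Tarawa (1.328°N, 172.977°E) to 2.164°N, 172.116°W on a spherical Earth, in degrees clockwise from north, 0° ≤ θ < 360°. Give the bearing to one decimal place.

86.6°

Δλ = -172.116 − 172.977 = -345.093°; wrapped into (−180°, 180°]: 14.907°.
θ = atan2( sin Δλ · cos φ₂ , cos φ₁ · sin φ₂ − sin φ₁ · cos φ₂ · cos Δλ )
  = atan2(0.25707, 0.01537) = 86.578° → normalised to [0°, 360°): 86.578°.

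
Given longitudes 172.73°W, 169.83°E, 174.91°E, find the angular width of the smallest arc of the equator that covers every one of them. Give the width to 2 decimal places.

Sort the longitudes: -172.73°, +169.83°, +174.91°.
Eastward gaps between consecutive values (wrapping around): 342.56°, 5.08°, 12.36°.
Largest gap = 342.56° ⇒ minimal covering band is its complement: 360° − 342.56° = 17.44°.
Band runs from +169.83° eastward to -172.73°, crossing the antimeridian.

17.44°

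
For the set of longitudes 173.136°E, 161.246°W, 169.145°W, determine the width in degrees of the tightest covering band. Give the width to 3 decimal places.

25.618°

Sort the longitudes: -169.145°, -161.246°, +173.136°.
Eastward gaps between consecutive values (wrapping around): 7.899°, 334.382°, 17.719°.
Largest gap = 334.382° ⇒ minimal covering band is its complement: 360° − 334.382° = 25.618°.
Band runs from +173.136° eastward to -161.246°, crossing the antimeridian.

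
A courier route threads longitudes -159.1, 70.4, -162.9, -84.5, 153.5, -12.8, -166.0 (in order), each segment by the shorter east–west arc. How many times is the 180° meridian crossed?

Leg 1: -159.1° → +70.4°, shortest Δλ = -130.5° (west) — crosses 180°.
Leg 2: +70.4° → -162.9°, shortest Δλ = 126.7° (east) — crosses 180°.
Leg 3: -162.9° → -84.5°, shortest Δλ = 78.4° (east) — does not cross 180°.
Leg 4: -84.5° → +153.5°, shortest Δλ = -122.0° (west) — crosses 180°.
Leg 5: +153.5° → -12.8°, shortest Δλ = -166.3° (west) — does not cross 180°.
Leg 6: -12.8° → -166.0°, shortest Δλ = -153.2° (west) — does not cross 180°.
Total crossings: 3.

3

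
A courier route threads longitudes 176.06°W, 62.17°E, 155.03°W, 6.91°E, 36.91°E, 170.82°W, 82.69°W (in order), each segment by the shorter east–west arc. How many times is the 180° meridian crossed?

3

Leg 1: -176.06° → +62.17°, shortest Δλ = -121.77° (west) — crosses 180°.
Leg 2: +62.17° → -155.03°, shortest Δλ = 142.8° (east) — crosses 180°.
Leg 3: -155.03° → +6.91°, shortest Δλ = 161.94° (east) — does not cross 180°.
Leg 4: +6.91° → +36.91°, shortest Δλ = 30.0° (east) — does not cross 180°.
Leg 5: +36.91° → -170.82°, shortest Δλ = 152.27° (east) — crosses 180°.
Leg 6: -170.82° → -82.69°, shortest Δλ = 88.13° (east) — does not cross 180°.
Total crossings: 3.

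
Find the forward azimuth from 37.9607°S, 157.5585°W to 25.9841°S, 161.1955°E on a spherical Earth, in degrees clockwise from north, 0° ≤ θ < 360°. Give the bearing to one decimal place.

276.8°

Δλ = 161.1955 − -157.5585 = 318.7540°; wrapped into (−180°, 180°]: -41.2460°.
θ = atan2( sin Δλ · cos φ₂ , cos φ₁ · sin φ₂ − sin φ₁ · cos φ₂ · cos Δλ )
  = atan2(-0.59265, 0.07032) = -83.233° → normalised to [0°, 360°): 276.767°.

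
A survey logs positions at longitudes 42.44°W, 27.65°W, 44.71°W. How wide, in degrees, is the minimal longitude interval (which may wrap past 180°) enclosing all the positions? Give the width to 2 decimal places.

Sort the longitudes: -44.71°, -42.44°, -27.65°.
Eastward gaps between consecutive values (wrapping around): 2.27°, 14.79°, 342.94°.
Largest gap = 342.94° ⇒ minimal covering band is its complement: 360° − 342.94° = 17.06°.
Band runs from -44.71° eastward to -27.65°.

17.06°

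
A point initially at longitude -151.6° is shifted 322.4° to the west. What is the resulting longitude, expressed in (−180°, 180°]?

-114.0°

Start at -151.6°; shift −322.4° → -474.0°.
-474.0° lies outside (−180°, 180°]; add 360° → -114.0°.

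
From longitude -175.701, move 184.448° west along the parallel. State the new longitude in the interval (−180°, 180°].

Start at -175.701°; shift −184.448° → -360.149°.
-360.149° lies outside (−180°, 180°]; add 360° → -0.149°.

-0.149°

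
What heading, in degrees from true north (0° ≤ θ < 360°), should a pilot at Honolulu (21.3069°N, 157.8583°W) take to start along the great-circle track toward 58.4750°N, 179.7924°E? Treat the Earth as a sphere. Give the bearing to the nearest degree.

Δλ = 179.7924 − -157.8583 = 337.6507°; wrapped into (−180°, 180°]: -22.3493°.
θ = atan2( sin Δλ · cos φ₂ , cos φ₁ · sin φ₂ − sin φ₁ · cos φ₂ · cos Δλ )
  = atan2(-0.19882, 0.61843) = -17.822° → normalised to [0°, 360°): 342.178°.

342°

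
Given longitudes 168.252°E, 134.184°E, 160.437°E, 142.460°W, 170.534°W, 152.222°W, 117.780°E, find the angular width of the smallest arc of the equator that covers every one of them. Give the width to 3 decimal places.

Sort the longitudes: -170.534°, -152.222°, -142.460°, +117.780°, +134.184°, +160.437°, +168.252°.
Eastward gaps between consecutive values (wrapping around): 18.312°, 9.762°, 260.240°, 16.404°, 26.253°, 7.815°, 21.214°.
Largest gap = 260.240° ⇒ minimal covering band is its complement: 360° − 260.240° = 99.760°.
Band runs from +117.780° eastward to -142.460°, crossing the antimeridian.

99.760°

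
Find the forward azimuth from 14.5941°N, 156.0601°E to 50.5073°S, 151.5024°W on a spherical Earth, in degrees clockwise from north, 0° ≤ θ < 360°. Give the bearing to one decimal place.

149.2°

Δλ = -151.5024 − 156.0601 = -307.5625°; wrapped into (−180°, 180°]: 52.4375°.
θ = atan2( sin Δλ · cos φ₂ , cos φ₁ · sin φ₂ − sin φ₁ · cos φ₂ · cos Δλ )
  = atan2(0.50413, -0.84450) = 149.164° → normalised to [0°, 360°): 149.164°.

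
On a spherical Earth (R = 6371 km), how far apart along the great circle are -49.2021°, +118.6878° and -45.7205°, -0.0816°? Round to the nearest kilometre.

7916 km

Δλ = -0.0816 − 118.6878 = -118.7694°.
Δφ = -45.7205 − -49.2021 = 3.4816°.
a = sin²(Δφ/2) + cos φ₁ · cos φ₂ · sin²(Δλ/2) = 0.338783.
c = 2·atan2(√a, √(1−a)) = 1.24250 rad → d = 6371·c ≈ 7915.95 km.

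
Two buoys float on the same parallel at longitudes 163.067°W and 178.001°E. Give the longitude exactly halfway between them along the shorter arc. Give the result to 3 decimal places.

Signed shortest Δλ from -163.067° to +178.001° is -18.932°.
Midpoint longitude = -163.067° + (-18.932°)/2 = -163.067° − 9.466° = -172.533°.
(The naïve average (-163.067 + +178.001)/2 = 7.467° is on the wrong side of the globe.)

172.533°W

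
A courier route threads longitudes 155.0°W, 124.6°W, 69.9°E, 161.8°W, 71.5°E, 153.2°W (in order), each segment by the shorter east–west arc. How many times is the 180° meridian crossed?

4

Leg 1: -155.0° → -124.6°, shortest Δλ = 30.4° (east) — does not cross 180°.
Leg 2: -124.6° → +69.9°, shortest Δλ = -165.5° (west) — crosses 180°.
Leg 3: +69.9° → -161.8°, shortest Δλ = 128.3° (east) — crosses 180°.
Leg 4: -161.8° → +71.5°, shortest Δλ = -126.7° (west) — crosses 180°.
Leg 5: +71.5° → -153.2°, shortest Δλ = 135.3° (east) — crosses 180°.
Total crossings: 4.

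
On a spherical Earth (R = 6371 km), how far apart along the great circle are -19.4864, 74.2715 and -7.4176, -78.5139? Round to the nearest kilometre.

15792 km

Δλ = -78.5139 − 74.2715 = -152.7854°.
Δφ = -7.4176 − -19.4864 = 12.0688°.
a = sin²(Δφ/2) + cos φ₁ · cos φ₂ · sin²(Δλ/2) = 0.894140.
c = 2·atan2(√a, √(1−a)) = 2.47880 rad → d = 6371·c ≈ 15792.47 km.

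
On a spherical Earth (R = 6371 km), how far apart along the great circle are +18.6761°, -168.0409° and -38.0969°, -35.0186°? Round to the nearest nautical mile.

Δλ = -35.0186 − -168.0409 = 133.0223°.
Δφ = -38.0969 − 18.6761 = -56.7730°.
a = sin²(Δφ/2) + cos φ₁ · cos φ₂ · sin²(Δλ/2) = 0.853117.
c = 2·atan2(√a, √(1−a)) = 2.35496 rad → d = 6371·c ≈ 15003.46 km ≈ 8101.22 nmi.

8101 nmi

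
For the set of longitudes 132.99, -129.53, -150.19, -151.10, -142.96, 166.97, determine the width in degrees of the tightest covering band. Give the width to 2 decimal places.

97.48°

Sort the longitudes: -151.10°, -150.19°, -142.96°, -129.53°, +132.99°, +166.97°.
Eastward gaps between consecutive values (wrapping around): 0.91°, 7.23°, 13.43°, 262.52°, 33.98°, 41.93°.
Largest gap = 262.52° ⇒ minimal covering band is its complement: 360° − 262.52° = 97.48°.
Band runs from +132.99° eastward to -129.53°, crossing the antimeridian.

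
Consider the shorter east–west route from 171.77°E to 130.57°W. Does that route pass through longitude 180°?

Naïve |-130.57 − 171.77| = 302.34° > 180°, so the shorter arc goes the other way round — across 180°.
Signed shortest Δλ = ((-130.57 − 171.77 + 180) mod 360) − 180 = 57.66°.
Going east by 57.66° from +171.77° passes through 180° before reaching -130.57°.

Yes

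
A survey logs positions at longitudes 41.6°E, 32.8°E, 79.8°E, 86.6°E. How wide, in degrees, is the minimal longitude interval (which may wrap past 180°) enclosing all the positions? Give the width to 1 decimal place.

53.8°

Sort the longitudes: +32.8°, +41.6°, +79.8°, +86.6°.
Eastward gaps between consecutive values (wrapping around): 8.8°, 38.2°, 6.8°, 306.2°.
Largest gap = 306.2° ⇒ minimal covering band is its complement: 360° − 306.2° = 53.8°.
Band runs from +32.8° eastward to +86.6°.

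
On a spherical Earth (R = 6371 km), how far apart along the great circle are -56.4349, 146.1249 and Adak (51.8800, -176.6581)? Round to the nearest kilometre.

12517 km

Δλ = -176.6581 − 146.1249 = -322.7830°; wrapped into (−180°, 180°]: 37.2170°.
Δφ = 51.8800 − -56.4349 = 108.3149°.
a = sin²(Δφ/2) + cos φ₁ · cos φ₂ · sin²(Δλ/2) = 0.691873.
c = 2·atan2(√a, √(1−a)) = 1.96464 rad → d = 6371·c ≈ 12516.75 km.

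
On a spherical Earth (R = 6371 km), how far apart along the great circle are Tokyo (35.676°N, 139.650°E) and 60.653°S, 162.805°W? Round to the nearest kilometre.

11913 km

Δλ = -162.805 − 139.650 = -302.455°; wrapped into (−180°, 180°]: 57.545°.
Δφ = -60.653 − 35.676 = -96.329°.
a = sin²(Δφ/2) + cos φ₁ · cos φ₂ · sin²(Δλ/2) = 0.647356.
c = 2·atan2(√a, √(1−a)) = 1.86995 rad → d = 6371·c ≈ 11913.45 km.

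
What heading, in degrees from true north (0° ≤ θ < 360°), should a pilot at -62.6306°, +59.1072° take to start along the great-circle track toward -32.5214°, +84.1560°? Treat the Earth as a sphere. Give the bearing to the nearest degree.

Δλ = 84.1560 − 59.1072 = 25.0488°.
θ = atan2( sin Δλ · cos φ₂ , cos φ₁ · sin φ₂ − sin φ₁ · cos φ₂ · cos Δλ )
  = atan2(0.35700, 0.43122) = 39.621° → normalised to [0°, 360°): 39.621°.

40°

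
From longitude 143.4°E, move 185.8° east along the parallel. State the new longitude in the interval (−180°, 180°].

30.8°W

Start at +143.4°; shift +185.8° → +329.2°.
+329.2° lies outside (−180°, 180°]; subtract 360° → -30.8°.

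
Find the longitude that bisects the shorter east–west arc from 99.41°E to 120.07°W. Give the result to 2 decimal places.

169.67°E

Signed shortest Δλ from +99.41° to -120.07° is +140.52°.
Midpoint longitude = +99.41° + (+140.52°)/2 = +99.41° + 70.26° = +169.67°.
(The naïve average (+99.41 + -120.07)/2 = -10.33° is on the wrong side of the globe.)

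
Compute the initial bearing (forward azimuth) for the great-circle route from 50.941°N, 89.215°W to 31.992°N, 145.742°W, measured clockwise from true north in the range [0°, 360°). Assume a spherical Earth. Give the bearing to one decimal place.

Δλ = -145.742 − -89.215 = -56.527°.
θ = atan2( sin Δλ · cos φ₂ , cos φ₁ · sin φ₂ − sin φ₁ · cos φ₂ · cos Δλ )
  = atan2(-0.70746, -0.02939) = -92.379° → normalised to [0°, 360°): 267.621°.

267.6°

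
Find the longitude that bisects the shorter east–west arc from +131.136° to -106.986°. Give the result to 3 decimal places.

-167.925°

Signed shortest Δλ from +131.136° to -106.986° is +121.878°.
Midpoint longitude = +131.136° + (+121.878°)/2 = +131.136° + 60.939° = +192.075°.
Normalise into (−180°, 180°]: -167.925°.
(The naïve average (+131.136 + -106.986)/2 = 12.075° is on the wrong side of the globe.)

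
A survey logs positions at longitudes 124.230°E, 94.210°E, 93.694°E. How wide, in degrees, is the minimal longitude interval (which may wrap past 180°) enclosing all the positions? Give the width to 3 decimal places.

Sort the longitudes: +93.694°, +94.210°, +124.230°.
Eastward gaps between consecutive values (wrapping around): 0.516°, 30.020°, 329.464°.
Largest gap = 329.464° ⇒ minimal covering band is its complement: 360° − 329.464° = 30.536°.
Band runs from +93.694° eastward to +124.230°.

30.536°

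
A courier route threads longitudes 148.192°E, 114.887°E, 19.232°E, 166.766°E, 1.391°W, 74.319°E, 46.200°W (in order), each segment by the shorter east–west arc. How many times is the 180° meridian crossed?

Leg 1: +148.192° → +114.887°, shortest Δλ = -33.305° (west) — does not cross 180°.
Leg 2: +114.887° → +19.232°, shortest Δλ = -95.655° (west) — does not cross 180°.
Leg 3: +19.232° → +166.766°, shortest Δλ = 147.534° (east) — does not cross 180°.
Leg 4: +166.766° → -1.391°, shortest Δλ = -168.157° (west) — does not cross 180°.
Leg 5: -1.391° → +74.319°, shortest Δλ = 75.71° (east) — does not cross 180°.
Leg 6: +74.319° → -46.200°, shortest Δλ = -120.519° (west) — does not cross 180°.
Total crossings: 0.

0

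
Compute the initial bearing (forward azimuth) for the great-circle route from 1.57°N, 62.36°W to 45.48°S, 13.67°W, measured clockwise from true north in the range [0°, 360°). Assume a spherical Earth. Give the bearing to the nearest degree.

Δλ = -13.67 − -62.36 = 48.69°.
θ = atan2( sin Δλ · cos φ₂ , cos φ₁ · sin φ₂ − sin φ₁ · cos φ₂ · cos Δλ )
  = atan2(0.52667, -0.72542) = 144.019° → normalised to [0°, 360°): 144.019°.

144°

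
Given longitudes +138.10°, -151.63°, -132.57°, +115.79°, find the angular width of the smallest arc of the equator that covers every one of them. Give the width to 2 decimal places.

Sort the longitudes: -151.63°, -132.57°, +115.79°, +138.10°.
Eastward gaps between consecutive values (wrapping around): 19.06°, 248.36°, 22.31°, 70.27°.
Largest gap = 248.36° ⇒ minimal covering band is its complement: 360° − 248.36° = 111.64°.
Band runs from +115.79° eastward to -132.57°, crossing the antimeridian.

111.64°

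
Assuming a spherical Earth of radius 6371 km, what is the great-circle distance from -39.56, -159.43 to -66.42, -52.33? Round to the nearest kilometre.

6723 km

Δλ = -52.33 − -159.43 = 107.10°.
Δφ = -66.42 − -39.56 = -26.86°.
a = sin²(Δφ/2) + cos φ₁ · cos φ₂ · sin²(Δλ/2) = 0.253488.
c = 2·atan2(√a, √(1−a)) = 1.05523 rad → d = 6371·c ≈ 6722.90 km.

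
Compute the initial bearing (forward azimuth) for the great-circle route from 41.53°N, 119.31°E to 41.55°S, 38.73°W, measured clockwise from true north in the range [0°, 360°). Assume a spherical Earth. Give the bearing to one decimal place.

262.6°

Δλ = -38.73 − 119.31 = -158.04°.
θ = atan2( sin Δλ · cos φ₂ , cos φ₁ · sin φ₂ − sin φ₁ · cos φ₂ · cos Δλ )
  = atan2(-0.27986, -0.03635) = -97.400° → normalised to [0°, 360°): 262.600°.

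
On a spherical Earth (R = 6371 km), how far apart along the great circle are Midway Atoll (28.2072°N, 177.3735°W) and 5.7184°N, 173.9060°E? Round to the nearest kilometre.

Δλ = 173.9060 − -177.3735 = 351.2795°; wrapped into (−180°, 180°]: -8.7205°.
Δφ = 5.7184 − 28.2072 = -22.4888°.
a = sin²(Δφ/2) + cos φ₁ · cos φ₂ · sin²(Δλ/2) = 0.043091.
c = 2·atan2(√a, √(1−a)) = 0.41821 rad → d = 6371·c ≈ 2664.41 km.

2664 km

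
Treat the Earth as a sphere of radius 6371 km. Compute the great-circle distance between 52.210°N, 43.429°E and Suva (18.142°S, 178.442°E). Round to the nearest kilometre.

Δλ = 178.442 − 43.429 = 135.013°.
Δφ = -18.142 − 52.210 = -70.352°.
a = sin²(Δφ/2) + cos φ₁ · cos φ₂ · sin²(Δλ/2) = 0.828956.
c = 2·atan2(√a, √(1−a)) = 2.28884 rad → d = 6371·c ≈ 14582.20 km.

14582 km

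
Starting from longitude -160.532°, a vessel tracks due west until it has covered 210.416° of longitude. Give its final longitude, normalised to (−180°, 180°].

-10.948°

Start at -160.532°; shift −210.416° → -370.948°.
-370.948° lies outside (−180°, 180°]; add 360° → -10.948°.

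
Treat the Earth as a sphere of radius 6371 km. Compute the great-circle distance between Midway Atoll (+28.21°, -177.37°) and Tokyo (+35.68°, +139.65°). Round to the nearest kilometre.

4106 km

Δλ = 139.65 − -177.37 = 317.02°; wrapped into (−180°, 180°]: -42.98°.
Δφ = 35.68 − 28.21 = 7.47°.
a = sin²(Δφ/2) + cos φ₁ · cos φ₂ · sin²(Δλ/2) = 0.100307.
c = 2·atan2(√a, √(1−a)) = 0.64453 rad → d = 6371·c ≈ 4106.27 km.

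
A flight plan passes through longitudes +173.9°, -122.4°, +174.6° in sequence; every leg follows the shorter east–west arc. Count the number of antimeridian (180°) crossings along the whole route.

2

Leg 1: +173.9° → -122.4°, shortest Δλ = 63.7° (east) — crosses 180°.
Leg 2: -122.4° → +174.6°, shortest Δλ = -63.0° (west) — crosses 180°.
Total crossings: 2.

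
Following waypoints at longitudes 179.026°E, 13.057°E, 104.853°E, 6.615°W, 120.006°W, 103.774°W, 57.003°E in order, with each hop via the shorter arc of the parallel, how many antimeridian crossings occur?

Leg 1: +179.026° → +13.057°, shortest Δλ = -165.969° (west) — does not cross 180°.
Leg 2: +13.057° → +104.853°, shortest Δλ = 91.796° (east) — does not cross 180°.
Leg 3: +104.853° → -6.615°, shortest Δλ = -111.468° (west) — does not cross 180°.
Leg 4: -6.615° → -120.006°, shortest Δλ = -113.391° (west) — does not cross 180°.
Leg 5: -120.006° → -103.774°, shortest Δλ = 16.232° (east) — does not cross 180°.
Leg 6: -103.774° → +57.003°, shortest Δλ = 160.777° (east) — does not cross 180°.
Total crossings: 0.

0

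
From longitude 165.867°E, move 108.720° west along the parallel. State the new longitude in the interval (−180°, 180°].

Start at +165.867°; shift −108.720° → +57.147°.
+57.147° already lies in (−180°, 180°].

57.147°E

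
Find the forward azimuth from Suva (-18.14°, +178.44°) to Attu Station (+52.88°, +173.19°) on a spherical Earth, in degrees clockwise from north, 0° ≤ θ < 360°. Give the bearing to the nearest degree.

Δλ = 173.19 − 178.44 = -5.25°.
θ = atan2( sin Δλ · cos φ₂ , cos φ₁ · sin φ₂ − sin φ₁ · cos φ₂ · cos Δλ )
  = atan2(-0.05522, 0.94484) = -3.345° → normalised to [0°, 360°): 356.655°.

357°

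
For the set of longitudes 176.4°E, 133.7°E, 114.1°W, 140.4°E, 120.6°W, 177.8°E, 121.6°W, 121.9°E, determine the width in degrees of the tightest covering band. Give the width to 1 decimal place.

124.0°

Sort the longitudes: -121.6°, -120.6°, -114.1°, +121.9°, +133.7°, +140.4°, +176.4°, +177.8°.
Eastward gaps between consecutive values (wrapping around): 1.0°, 6.5°, 236.0°, 11.8°, 6.7°, 36.0°, 1.4°, 60.6°.
Largest gap = 236.0° ⇒ minimal covering band is its complement: 360° − 236.0° = 124.0°.
Band runs from +121.9° eastward to -114.1°, crossing the antimeridian.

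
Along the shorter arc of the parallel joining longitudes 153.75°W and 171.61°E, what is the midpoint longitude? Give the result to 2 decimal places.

Signed shortest Δλ from -153.75° to +171.61° is -34.64°.
Midpoint longitude = -153.75° + (-34.64°)/2 = -153.75° − 17.32° = -171.07°.
(The naïve average (-153.75 + +171.61)/2 = 8.93° is on the wrong side of the globe.)

171.07°W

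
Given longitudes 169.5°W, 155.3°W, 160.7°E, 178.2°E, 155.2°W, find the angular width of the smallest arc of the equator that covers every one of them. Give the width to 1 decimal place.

44.1°

Sort the longitudes: -169.5°, -155.3°, -155.2°, +160.7°, +178.2°.
Eastward gaps between consecutive values (wrapping around): 14.2°, 0.1°, 315.9°, 17.5°, 12.3°.
Largest gap = 315.9° ⇒ minimal covering band is its complement: 360° − 315.9° = 44.1°.
Band runs from +160.7° eastward to -155.2°, crossing the antimeridian.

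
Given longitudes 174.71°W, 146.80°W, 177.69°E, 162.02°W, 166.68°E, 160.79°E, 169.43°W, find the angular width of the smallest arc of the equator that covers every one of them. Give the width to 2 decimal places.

52.41°

Sort the longitudes: -174.71°, -169.43°, -162.02°, -146.80°, +160.79°, +166.68°, +177.69°.
Eastward gaps between consecutive values (wrapping around): 5.28°, 7.41°, 15.22°, 307.59°, 5.89°, 11.01°, 7.60°.
Largest gap = 307.59° ⇒ minimal covering band is its complement: 360° − 307.59° = 52.41°.
Band runs from +160.79° eastward to -146.80°, crossing the antimeridian.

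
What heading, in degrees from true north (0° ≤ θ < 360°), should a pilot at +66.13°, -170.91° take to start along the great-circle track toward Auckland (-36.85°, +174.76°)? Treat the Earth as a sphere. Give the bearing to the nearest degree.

Δλ = 174.76 − -170.91 = 345.67°; wrapped into (−180°, 180°]: -14.33°.
θ = atan2( sin Δλ · cos φ₂ , cos φ₁ · sin φ₂ − sin φ₁ · cos φ₂ · cos Δλ )
  = atan2(-0.19806, -0.95168) = -168.244° → normalised to [0°, 360°): 191.756°.

192°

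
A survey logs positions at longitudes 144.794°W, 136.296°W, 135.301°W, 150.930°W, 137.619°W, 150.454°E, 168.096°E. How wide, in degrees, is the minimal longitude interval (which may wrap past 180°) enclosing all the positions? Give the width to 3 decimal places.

74.245°

Sort the longitudes: -150.930°, -144.794°, -137.619°, -136.296°, -135.301°, +150.454°, +168.096°.
Eastward gaps between consecutive values (wrapping around): 6.136°, 7.175°, 1.323°, 0.995°, 285.755°, 17.642°, 40.974°.
Largest gap = 285.755° ⇒ minimal covering band is its complement: 360° − 285.755° = 74.245°.
Band runs from +150.454° eastward to -135.301°, crossing the antimeridian.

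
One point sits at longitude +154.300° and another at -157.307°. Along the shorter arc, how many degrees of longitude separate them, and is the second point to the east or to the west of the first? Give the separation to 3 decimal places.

Raw difference: -157.307 − 154.300 = -311.607°.
Normalise into (−180°, 180°]: -311.607° + 360° = 48.393°.
Positive ⇒ the second point lies to the east; separation 48.393°.

48.393° east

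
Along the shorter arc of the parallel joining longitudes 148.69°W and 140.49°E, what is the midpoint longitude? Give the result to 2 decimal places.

175.90°E

Signed shortest Δλ from -148.69° to +140.49° is -70.82°.
Midpoint longitude = -148.69° + (-70.82°)/2 = -148.69° − 35.41° = -184.10°.
Normalise into (−180°, 180°]: +175.90°.
(The naïve average (-148.69 + +140.49)/2 = -4.1° is on the wrong side of the globe.)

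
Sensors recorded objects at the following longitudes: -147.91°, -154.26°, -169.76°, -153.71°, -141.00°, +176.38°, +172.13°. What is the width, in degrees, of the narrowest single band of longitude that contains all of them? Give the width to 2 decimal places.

46.87°

Sort the longitudes: -169.76°, -154.26°, -153.71°, -147.91°, -141.00°, +172.13°, +176.38°.
Eastward gaps between consecutive values (wrapping around): 15.50°, 0.55°, 5.80°, 6.91°, 313.13°, 4.25°, 13.86°.
Largest gap = 313.13° ⇒ minimal covering band is its complement: 360° − 313.13° = 46.87°.
Band runs from +172.13° eastward to -141.00°, crossing the antimeridian.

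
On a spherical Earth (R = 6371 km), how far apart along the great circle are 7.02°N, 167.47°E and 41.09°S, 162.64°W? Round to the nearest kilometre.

6157 km

Δλ = -162.64 − 167.47 = -330.11°; wrapped into (−180°, 180°]: 29.89°.
Δφ = -41.09 − 7.02 = -48.11°.
a = sin²(Δφ/2) + cos φ₁ · cos φ₂ · sin²(Δλ/2) = 0.215899.
c = 2·atan2(√a, √(1−a)) = 0.96648 rad → d = 6371·c ≈ 6157.42 km.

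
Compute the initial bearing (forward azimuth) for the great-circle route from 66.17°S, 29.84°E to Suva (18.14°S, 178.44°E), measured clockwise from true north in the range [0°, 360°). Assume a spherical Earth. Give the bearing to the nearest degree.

Δλ = 178.44 − 29.84 = 148.60°.
θ = atan2( sin Δλ · cos φ₂ , cos φ₁ · sin φ₂ − sin φ₁ · cos φ₂ · cos Δλ )
  = atan2(0.49511, -0.86777) = 150.293° → normalised to [0°, 360°): 150.293°.

150°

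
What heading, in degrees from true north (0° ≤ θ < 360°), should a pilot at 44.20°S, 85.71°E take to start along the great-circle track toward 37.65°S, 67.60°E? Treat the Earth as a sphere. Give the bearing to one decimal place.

289.4°

Δλ = 67.60 − 85.71 = -18.11°.
θ = atan2( sin Δλ · cos φ₂ , cos φ₁ · sin φ₂ − sin φ₁ · cos φ₂ · cos Δλ )
  = atan2(-0.24611, 0.08673) = -70.588° → normalised to [0°, 360°): 289.412°.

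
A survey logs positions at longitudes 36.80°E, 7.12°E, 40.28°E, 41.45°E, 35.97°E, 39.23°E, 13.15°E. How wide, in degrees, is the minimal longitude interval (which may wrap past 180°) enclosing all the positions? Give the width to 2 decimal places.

Sort the longitudes: +7.12°, +13.15°, +35.97°, +36.80°, +39.23°, +40.28°, +41.45°.
Eastward gaps between consecutive values (wrapping around): 6.03°, 22.82°, 0.83°, 2.43°, 1.05°, 1.17°, 325.67°.
Largest gap = 325.67° ⇒ minimal covering band is its complement: 360° − 325.67° = 34.33°.
Band runs from +7.12° eastward to +41.45°.

34.33°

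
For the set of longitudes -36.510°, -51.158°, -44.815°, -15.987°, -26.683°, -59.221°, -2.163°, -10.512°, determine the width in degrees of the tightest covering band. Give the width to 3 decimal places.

57.058°

Sort the longitudes: -59.221°, -51.158°, -44.815°, -36.510°, -26.683°, -15.987°, -10.512°, -2.163°.
Eastward gaps between consecutive values (wrapping around): 8.063°, 6.343°, 8.305°, 9.827°, 10.696°, 5.475°, 8.349°, 302.942°.
Largest gap = 302.942° ⇒ minimal covering band is its complement: 360° − 302.942° = 57.058°.
Band runs from -59.221° eastward to -2.163°.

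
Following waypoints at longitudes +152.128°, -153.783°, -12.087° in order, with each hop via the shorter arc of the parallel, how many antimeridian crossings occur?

Leg 1: +152.128° → -153.783°, shortest Δλ = 54.089° (east) — crosses 180°.
Leg 2: -153.783° → -12.087°, shortest Δλ = 141.696° (east) — does not cross 180°.
Total crossings: 1.

1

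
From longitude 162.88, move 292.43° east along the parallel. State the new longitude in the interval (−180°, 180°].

Start at +162.88°; shift +292.43° → +455.31°.
+455.31° lies outside (−180°, 180°]; subtract 360° → +95.31°.

+95.31°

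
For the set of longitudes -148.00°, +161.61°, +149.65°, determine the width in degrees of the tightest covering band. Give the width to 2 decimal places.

62.35°

Sort the longitudes: -148.00°, +149.65°, +161.61°.
Eastward gaps between consecutive values (wrapping around): 297.65°, 11.96°, 50.39°.
Largest gap = 297.65° ⇒ minimal covering band is its complement: 360° − 297.65° = 62.35°.
Band runs from +149.65° eastward to -148.00°, crossing the antimeridian.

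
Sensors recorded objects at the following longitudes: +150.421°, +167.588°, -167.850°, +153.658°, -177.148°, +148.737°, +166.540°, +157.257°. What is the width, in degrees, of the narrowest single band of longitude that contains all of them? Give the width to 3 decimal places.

43.413°

Sort the longitudes: -177.148°, -167.850°, +148.737°, +150.421°, +153.658°, +157.257°, +166.540°, +167.588°.
Eastward gaps between consecutive values (wrapping around): 9.298°, 316.587°, 1.684°, 3.237°, 3.599°, 9.283°, 1.048°, 15.264°.
Largest gap = 316.587° ⇒ minimal covering band is its complement: 360° − 316.587° = 43.413°.
Band runs from +148.737° eastward to -167.850°, crossing the antimeridian.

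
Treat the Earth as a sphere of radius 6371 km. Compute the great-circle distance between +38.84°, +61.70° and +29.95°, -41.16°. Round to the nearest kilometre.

8965 km

Δλ = -41.16 − 61.70 = -102.86°.
Δφ = 29.95 − 38.84 = -8.89°.
a = sin²(Δφ/2) + cos φ₁ · cos φ₂ · sin²(Δλ/2) = 0.418555.
c = 2·atan2(√a, √(1−a)) = 1.40718 rad → d = 6371·c ≈ 8965.12 km.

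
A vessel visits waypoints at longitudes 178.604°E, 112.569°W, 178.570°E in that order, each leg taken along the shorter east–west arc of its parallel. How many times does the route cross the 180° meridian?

Leg 1: +178.604° → -112.569°, shortest Δλ = 68.827° (east) — crosses 180°.
Leg 2: -112.569° → +178.570°, shortest Δλ = -68.861° (west) — crosses 180°.
Total crossings: 2.

2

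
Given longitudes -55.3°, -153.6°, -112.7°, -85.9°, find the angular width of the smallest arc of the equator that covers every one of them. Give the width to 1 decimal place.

98.3°

Sort the longitudes: -153.6°, -112.7°, -85.9°, -55.3°.
Eastward gaps between consecutive values (wrapping around): 40.9°, 26.8°, 30.6°, 261.7°.
Largest gap = 261.7° ⇒ minimal covering band is its complement: 360° − 261.7° = 98.3°.
Band runs from -153.6° eastward to -55.3°.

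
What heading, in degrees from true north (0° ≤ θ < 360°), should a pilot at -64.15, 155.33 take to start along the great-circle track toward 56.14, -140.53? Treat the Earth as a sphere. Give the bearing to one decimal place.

40.8°

Δλ = -140.53 − 155.33 = -295.86°; wrapped into (−180°, 180°]: 64.14°.
θ = atan2( sin Δλ · cos φ₂ , cos φ₁ · sin φ₂ − sin φ₁ · cos φ₂ · cos Δλ )
  = atan2(0.50137, 0.58077) = 40.804° → normalised to [0°, 360°): 40.804°.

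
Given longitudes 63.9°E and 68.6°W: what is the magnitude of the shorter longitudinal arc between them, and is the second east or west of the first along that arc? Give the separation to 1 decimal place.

Raw difference: -68.6 − 63.9 = -132.5°.
Normalise into (−180°, 180°]: -132.5° stays -132.5°.
Negative ⇒ the second point lies to the west; separation 132.5°.

132.5° west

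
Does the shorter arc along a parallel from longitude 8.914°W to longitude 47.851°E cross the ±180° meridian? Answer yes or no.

Signed shortest Δλ = ((47.851 − -8.914 + 180) mod 360) − 180 = 56.765°.
Going east by 56.765° from -8.914° reaches +47.851° without touching 180°.

No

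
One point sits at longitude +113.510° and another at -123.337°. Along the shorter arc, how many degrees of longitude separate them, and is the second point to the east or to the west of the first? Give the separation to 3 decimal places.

123.153° east

Raw difference: -123.337 − 113.510 = -236.847°.
Normalise into (−180°, 180°]: -236.847° + 360° = 123.153°.
Positive ⇒ the second point lies to the east; separation 123.153°.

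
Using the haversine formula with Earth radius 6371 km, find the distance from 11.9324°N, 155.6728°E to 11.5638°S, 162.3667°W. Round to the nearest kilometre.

Δλ = -162.3667 − 155.6728 = -318.0395°; wrapped into (−180°, 180°]: 41.9605°.
Δφ = -11.5638 − 11.9324 = -23.4962°.
a = sin²(Δφ/2) + cos φ₁ · cos φ₂ · sin²(Δλ/2) = 0.164338.
c = 2·atan2(√a, √(1−a)) = 0.83480 rad → d = 6371·c ≈ 5318.52 km.

5319 km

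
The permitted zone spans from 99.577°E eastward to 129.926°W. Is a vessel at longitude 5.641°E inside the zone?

No

Band width going east from +99.577° to -129.926°: ((-129.926 − 99.577) mod 360) = 130.497°.
Offset of +5.641° east of the west edge: ((5.641 − 99.577) mod 360) = 266.064°.
266.064° > 130.497° ⇒ outside.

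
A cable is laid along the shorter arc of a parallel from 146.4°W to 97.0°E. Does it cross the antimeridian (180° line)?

Yes

Naïve |97.0 − -146.4| = 243.4° > 180°, so the shorter arc goes the other way round — across 180°.
Signed shortest Δλ = ((97.0 − -146.4 + 180) mod 360) − 180 = -116.6°.
Going west by 116.6° from -146.4° passes through 180° before reaching +97.0°.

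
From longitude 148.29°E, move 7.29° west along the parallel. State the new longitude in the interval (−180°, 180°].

141.00°E

Start at +148.29°; shift −7.29° → +141.00°.
+141.00° already lies in (−180°, 180°].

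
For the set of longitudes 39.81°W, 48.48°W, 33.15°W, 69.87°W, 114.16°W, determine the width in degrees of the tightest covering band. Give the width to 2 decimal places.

Sort the longitudes: -114.16°, -69.87°, -48.48°, -39.81°, -33.15°.
Eastward gaps between consecutive values (wrapping around): 44.29°, 21.39°, 8.67°, 6.66°, 278.99°.
Largest gap = 278.99° ⇒ minimal covering band is its complement: 360° − 278.99° = 81.01°.
Band runs from -114.16° eastward to -33.15°.

81.01°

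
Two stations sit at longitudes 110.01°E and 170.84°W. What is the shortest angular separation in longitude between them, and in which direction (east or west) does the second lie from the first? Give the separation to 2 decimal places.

Raw difference: -170.84 − 110.01 = -280.85°.
Normalise into (−180°, 180°]: -280.85° + 360° = 79.15°.
Positive ⇒ the second point lies to the east; separation 79.15°.

79.15° east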